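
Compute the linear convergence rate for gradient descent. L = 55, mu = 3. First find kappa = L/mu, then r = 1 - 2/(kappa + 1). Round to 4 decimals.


Step 1: Compute the condition number.
kappa = L/mu = 55/3 = 18.3333
Step 2: Compute the convergence rate.
r = 1 - 2/(kappa + 1) = 1 - 2*mu/(L + mu) = (L - mu)/(L + mu) = 52/58 = 0.8966


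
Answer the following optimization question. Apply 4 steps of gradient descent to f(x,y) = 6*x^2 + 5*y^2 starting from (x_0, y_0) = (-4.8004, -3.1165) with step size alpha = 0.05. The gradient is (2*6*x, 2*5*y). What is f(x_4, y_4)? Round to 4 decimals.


Gradient descent on f(x,y) = 6*x^2 + 5*y^2.
Starting point: (-4.8004, -3.1165), alpha = 0.05
Step 1: grad_x = 2*6*-4.8004 = -57.6048, grad_y = 2*5*-3.1165 = -31.165
  x_1 = -4.8004 - 0.05*-57.6048 = -1.9202
  y_1 = -3.1165 - 0.05*-31.165 = -1.5583
Step 2: grad_x = 2*6*-1.9202 = -23.0419, grad_y = 2*5*-1.5583 = -15.5825
  x_2 = -1.9202 - 0.05*-23.0419 = -0.7681
  y_2 = -1.5583 - 0.05*-15.5825 = -0.7791
Step 3: grad_x = 2*6*-0.7681 = -9.2168, grad_y = 2*5*-0.7791 = -7.7913
  x_3 = -0.7681 - 0.05*-9.2168 = -0.3072
  y_3 = -0.7791 - 0.05*-7.7913 = -0.3896
Step 4: grad_x = 2*6*-0.3072 = -3.6867, grad_y = 2*5*-0.3896 = -3.8956
  x_4 = -0.3072 - 0.05*-3.6867 = -0.1229
  y_4 = -0.3896 - 0.05*-3.8956 = -0.1948
f(-0.1229, -0.1948) = 6*(-0.1229)^2 + 5*(-0.1948)^2 = 0.2803


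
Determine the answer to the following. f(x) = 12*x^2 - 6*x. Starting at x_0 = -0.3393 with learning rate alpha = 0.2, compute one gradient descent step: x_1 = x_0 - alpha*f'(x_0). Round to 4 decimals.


We compute the gradient at x_0 and apply the update.
f'(x) = 24*x - 6
f'(-0.3393) = 24*-0.3393 - 6 = -14.1432
x_1 = -0.3393 - 0.2*-14.1432 = 2.4893


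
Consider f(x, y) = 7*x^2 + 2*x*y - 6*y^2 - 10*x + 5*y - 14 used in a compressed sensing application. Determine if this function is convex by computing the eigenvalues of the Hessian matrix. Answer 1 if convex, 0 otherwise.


The Hessian of f(x,y) = 7*x^2 + 2*x*y - 6*y^2 - 10*x + 5*y - 14 is:
H = [[14, 2], [2, -12]]
Trace = 14 - 12 = 2
Determinant = 14*-12 - (2)^2 = -172
Discriminant = (2)^2 - 4*-172 = 692.0
Eigenvalues: lambda_1 = -12.1529, lambda_2 = 14.1529
The function is not convex.

0


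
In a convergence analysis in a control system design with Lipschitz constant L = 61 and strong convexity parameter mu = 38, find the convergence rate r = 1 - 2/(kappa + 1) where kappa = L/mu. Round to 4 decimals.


Step 1: Compute the condition number.
kappa = L/mu = 61/38 = 1.6053
Step 2: Compute the convergence rate.
r = 1 - 2/(kappa + 1) = 1 - 2*mu/(L + mu) = (L - mu)/(L + mu) = 23/99 = 0.2323


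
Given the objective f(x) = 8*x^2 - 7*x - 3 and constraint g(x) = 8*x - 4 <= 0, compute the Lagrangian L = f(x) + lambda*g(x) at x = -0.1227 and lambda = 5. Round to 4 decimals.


Step 1: Evaluate f(x).
f(-0.1227) = 8*(-0.1227)^2 - 7*(-0.1227) - 3 = -2.0207
Step 2: Evaluate g(x).
g(-0.1227) = 8*-0.1227 - 4 = -4.9816
Step 3: Compute Lagrangian.
L = -2.0207 + 5*-4.9816 = -26.9287


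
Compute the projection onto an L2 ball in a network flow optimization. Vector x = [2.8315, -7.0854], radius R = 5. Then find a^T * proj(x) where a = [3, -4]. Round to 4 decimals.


Step 1: Compute ||x|| (intermediates to 6 decimals).
||x|| = sqrt(2.8315^2 + (-7.0854)^2) = 7.630222
Step 2: Project.
Since ||x|| > R, scale = R/||x|| = 5/7.630222 = 0.655289, proj(x) = scale * x
proj(x) = [1.855451, -4.642985]
Step 3: Dot product.
a^T * proj(x) = 3*1.855451 - 4*(-4.642985) = 24.1383


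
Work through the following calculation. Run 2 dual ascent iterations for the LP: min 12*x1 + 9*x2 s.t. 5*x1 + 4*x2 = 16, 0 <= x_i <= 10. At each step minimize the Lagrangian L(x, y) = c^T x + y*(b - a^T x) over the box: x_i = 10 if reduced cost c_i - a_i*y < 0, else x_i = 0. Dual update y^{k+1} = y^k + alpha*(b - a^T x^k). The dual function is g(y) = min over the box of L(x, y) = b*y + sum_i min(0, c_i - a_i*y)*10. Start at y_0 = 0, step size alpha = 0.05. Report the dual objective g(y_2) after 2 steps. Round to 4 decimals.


Dual ascent for LP: min 12*x1 + 9*x2, 5*x1 + 4*x2 = 16, 0 <= x_i <= 10
Step 1: y^k = 0.0, reduced costs: (12.0, 9.0)
  x^k = (0.0, 0.0), subgradient = b - a^T x = 16.0
  y^{k+1} = 0.0 + 0.05*16.0 = 0.8
Step 2: y^k = 0.8, reduced costs: (8.0, 5.8)
  x^k = (0.0, 0.0), subgradient = b - a^T x = 16.0
  y^{k+1} = 0.8 + 0.05*16.0 = 1.6
Dual objective at y_2 = 1.6: reduced costs (4.0, 2.6), box minimizer x = (0.0, 0.0)
g(y_2) = b*y + (c1 - a1*y)*x1 + (c2 - a2*y)*x2 = 16*1.6 + 4.0*0.0 + 2.6*0.0 = 25.6 + 0.0 + 0.0 = 25.6


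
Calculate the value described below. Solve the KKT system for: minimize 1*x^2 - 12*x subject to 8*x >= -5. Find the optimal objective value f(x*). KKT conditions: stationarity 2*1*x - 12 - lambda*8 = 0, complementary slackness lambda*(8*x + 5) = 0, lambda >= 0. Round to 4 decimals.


Step 1: Try lambda = 0 (constraint inactive).
Stationarity: 2*1*x - 12 = 0
x* = 12/(2*1) = 6.0
Check constraint: 8*6.0 = 48.0 >= -5 -- satisfied.
Step 2: Compute optimal value.
f(x*) = 1*6.0^2 - 12*6.0 = -36.0


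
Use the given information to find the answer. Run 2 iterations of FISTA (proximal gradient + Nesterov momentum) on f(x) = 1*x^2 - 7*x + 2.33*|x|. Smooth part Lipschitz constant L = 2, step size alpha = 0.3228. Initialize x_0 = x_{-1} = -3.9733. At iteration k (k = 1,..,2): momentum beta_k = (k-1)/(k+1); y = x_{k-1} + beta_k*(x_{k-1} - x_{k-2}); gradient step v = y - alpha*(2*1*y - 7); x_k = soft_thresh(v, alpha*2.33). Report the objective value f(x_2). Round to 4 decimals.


FISTA on f(x) = 1*x^2 - 7*x + 2.33*|x|
L = 2, alpha = 0.3228
Iteration 1: beta = 0.0, y = -3.9733 + 0.0*(-3.9733 + 3.9733) = -3.9733
  grad(y) = -14.9466, v = y - alpha*grad = 0.8515
  prox(v) = soft_thresh(0.8515, 0.7521) = 0.0993
Iteration 2: beta = 0.3333, y = 0.0993 + 0.3333*(0.0993 + 3.9733) = 1.4569
  grad(y) = -4.0862, v = y - alpha*grad = 2.7759
  prox(v) = soft_thresh(2.7759, 0.7521) = 2.0238
f(x_2) = 1*2.0238^2 - 7*2.0238 + 2.33*|2.0238| = -5.3554


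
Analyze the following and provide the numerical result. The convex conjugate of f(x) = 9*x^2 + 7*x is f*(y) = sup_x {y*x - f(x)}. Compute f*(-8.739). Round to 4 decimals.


f*(y) = sup_x {y*x - a*x^2 - b*x} = sup_x {(y-b)*x - a*x^2}
FOC: (y - b) - 2a*x = 0 => x* = (y - b)/(2a)
x* = (-8.739 - 7)/(2*9) = -0.8744
f*(-8.739) = (y-b)^2/(4a) = (-8.739 - 7)^2/(4*9)
= 247.7161/36 = 6.881


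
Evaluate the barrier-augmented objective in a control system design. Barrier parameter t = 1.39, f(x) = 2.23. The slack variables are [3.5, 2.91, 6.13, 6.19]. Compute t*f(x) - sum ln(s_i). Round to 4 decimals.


Step 1: Compute log-barrier.
ln values: [1.2528, 1.0682, 1.8132, 1.8229]
phi = -(1.2528 + 1.0682 + 1.8132 + 1.8229) = -5.957
Step 2: Compute augmented objective.
t*f(x) = 1.39*2.23 = 3.0997
Total = 3.0997 - 5.957 = -2.8573


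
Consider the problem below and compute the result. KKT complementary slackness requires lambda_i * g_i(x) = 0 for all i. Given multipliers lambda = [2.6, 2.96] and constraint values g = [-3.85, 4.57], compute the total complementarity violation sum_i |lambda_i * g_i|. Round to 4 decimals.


KKT complementary slackness check:
lambda_1 * g_1 = 2.6 * -3.85 = -10.01
lambda_2 * g_2 = 2.96 * 4.57 = 13.5272
Total violation = 10.01 + 13.5272 = 23.5372


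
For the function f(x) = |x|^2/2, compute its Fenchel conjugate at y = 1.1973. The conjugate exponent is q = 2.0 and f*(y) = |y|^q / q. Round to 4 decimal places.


The conjugate exponent q satisfies 1/p + 1/q = 1.
p = 2, so q = 2/(2 - 1) = 2.0
|y|^q = 1.1973^2.0 = 1.4335
f*(1.1973) = 1.4335 / 2.0 = 0.7168


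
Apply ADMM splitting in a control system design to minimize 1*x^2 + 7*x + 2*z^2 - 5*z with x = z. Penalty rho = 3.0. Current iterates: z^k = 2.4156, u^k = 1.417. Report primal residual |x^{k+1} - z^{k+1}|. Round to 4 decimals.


ADMM iteration with rho = 3.0, z^k = 2.4156, u^k = 1.417
Step 1: x-update.
Minimize 1*x^2 + 7*x + (3.0/2)*(x - 2.4156 + 1.417)^2
FOC: (2*1 + 3.0)*x = -7 + 3.0*(2.4156 - 1.417)
x^{k+1} = -0.8008
Step 2: z-update.
Minimize 2*z^2 - 5*z + (3.0/2)*(-0.8008 - z + 1.417)^2
FOC: (2*2 + 3.0)*z = 5 + 3.0*(-0.8008 + 1.417)
z^{k+1} = 0.9784
Step 3: u-update.
u^{k+1} = 1.417 - 0.8008 - 0.9784 = -0.3622
Step 4: Primal residual = |-0.8008 - 0.9784| = 1.7792


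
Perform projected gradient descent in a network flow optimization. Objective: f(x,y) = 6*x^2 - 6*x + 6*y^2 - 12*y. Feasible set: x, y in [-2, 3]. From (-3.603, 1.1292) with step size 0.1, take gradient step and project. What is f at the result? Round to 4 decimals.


Step 1: Compute gradient at (-3.603, 1.1292).
grad_x = 2*6*-3.603 - 6 = -49.236
grad_y = 2*6*1.1292 - 12 = 1.5504
Step 2: Gradient step.
x_raw = -3.603 - 0.1*-49.236 = 1.3206
y_raw = 1.1292 - 0.1*1.5504 = 0.9742
Step 3: Project onto [-2, 3].
x_proj = clip(1.3206) = 1.3206
y_proj = clip(0.9742) = 0.9742
Step 4: Evaluate f.
f(1.3206, 0.9742) = -3.4557


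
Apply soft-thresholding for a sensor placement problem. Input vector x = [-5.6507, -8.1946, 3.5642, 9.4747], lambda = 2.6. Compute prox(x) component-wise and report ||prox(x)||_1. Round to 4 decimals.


Soft-thresholding with lambda = 2.6:
prox(-5.6507) = sign(-5.6507)*max(|-5.6507| - 2.6, 0) = -3.0507
prox(-8.1946) = sign(-8.1946)*max(|-8.1946| - 2.6, 0) = -5.5946
prox(3.5642) = sign(3.5642)*max(|3.5642| - 2.6, 0) = 0.9642
prox(9.4747) = sign(9.4747)*max(|9.4747| - 2.6, 0) = 6.8747
prox(x) = [-3.0507, -5.5946, 0.9642, 6.8747]
||prox(x)||_1 = 3.0507 + 5.5946 + 0.9642 + 6.8747 = 16.4842


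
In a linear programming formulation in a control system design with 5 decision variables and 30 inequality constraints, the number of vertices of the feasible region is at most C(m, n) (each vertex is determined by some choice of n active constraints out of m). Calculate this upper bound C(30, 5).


Each vertex corresponds to some choice of n active constraints out of m, so the number of vertices is at most C(m, n) = m! / (n!(m-n)!).
m = 30, n = 5
Numerator: 30 * 29 * 28 * 27 * 26
Denominator: 5! = 120
C(30, 5) = 142506


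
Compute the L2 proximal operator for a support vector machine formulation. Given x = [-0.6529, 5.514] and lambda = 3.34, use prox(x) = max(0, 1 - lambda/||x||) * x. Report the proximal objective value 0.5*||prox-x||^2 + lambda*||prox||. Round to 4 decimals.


Step 1: Compute ||x||.
||x|| = 5.5525
Step 2: Compute scaling factor.
scale = max(0, 1 - 3.34/5.5525) = 0.3985
Step 3: prox(x) = [-0.2602, 2.1972]
||prox(x)|| = 2.2125
Step 4: Proximal objective.
0.5*||prox-x||^2 = 5.5778
lambda*||prox|| = 7.3898
Total = 12.9676


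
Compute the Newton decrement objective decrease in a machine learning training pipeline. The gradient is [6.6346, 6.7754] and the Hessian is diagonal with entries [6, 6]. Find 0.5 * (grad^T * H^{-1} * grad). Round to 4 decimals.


Step 1: H is diagonal, so H^(-1) * g = [1.1058, 1.1292].
Step 2: g^T H^(-1) g = sum_i g_i^2 / H_ii
  = (6.6346)^2/6 + (6.7754)^2/6
  = 7.3363 + 7.651 = 14.9873
Step 3: Objective decrease = 0.5 * g^T H^(-1) g = 7.4937


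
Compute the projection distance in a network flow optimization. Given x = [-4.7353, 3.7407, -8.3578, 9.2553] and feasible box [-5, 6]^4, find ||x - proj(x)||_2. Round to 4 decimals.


Project each component onto [-5, 6].
clip(-4.7353) = -4.7353, clip(3.7407) = 3.7407, clip(-8.3578) = -5.0, clip(9.2553) = 6.0
Projection = [-4.7353, 3.7407, -5.0, 6.0]
Squared diffs: [0.0, 0.0, 11.2748, 10.597]
Distance = sqrt(21.8718) = 4.6767


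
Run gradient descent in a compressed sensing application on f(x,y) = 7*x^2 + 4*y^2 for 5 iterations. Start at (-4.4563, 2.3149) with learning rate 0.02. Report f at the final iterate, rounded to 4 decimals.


Gradient descent on f(x,y) = 7*x^2 + 4*y^2.
Starting point: (-4.4563, 2.3149), alpha = 0.02
Step 1: grad_x = 2*7*-4.4563 = -62.3882, grad_y = 2*4*2.3149 = 18.5192
  x_1 = -4.4563 - 0.02*-62.3882 = -3.2085
  y_1 = 2.3149 - 0.02*18.5192 = 1.9445
Step 2: grad_x = 2*7*-3.2085 = -44.9195, grad_y = 2*4*1.9445 = 15.5561
  x_2 = -3.2085 - 0.02*-44.9195 = -2.3101
  y_2 = 1.9445 - 0.02*15.5561 = 1.6334
Step 3: grad_x = 2*7*-2.3101 = -32.342, grad_y = 2*4*1.6334 = 13.0671
  x_3 = -2.3101 - 0.02*-32.342 = -1.6633
  y_3 = 1.6334 - 0.02*13.0671 = 1.3721
Step 4: grad_x = 2*7*-1.6633 = -23.2863, grad_y = 2*4*1.3721 = 10.9764
  x_4 = -1.6633 - 0.02*-23.2863 = -1.1976
  y_4 = 1.3721 - 0.02*10.9764 = 1.1525
Step 5: grad_x = 2*7*-1.1976 = -16.7661, grad_y = 2*4*1.1525 = 9.2202
  x_5 = -1.1976 - 0.02*-16.7661 = -0.8623
  y_5 = 1.1525 - 0.02*9.2202 = 0.9681
f(-0.8623, 0.9681) = 7*(-0.8623)^2 + 4*0.9681^2 = 8.9534


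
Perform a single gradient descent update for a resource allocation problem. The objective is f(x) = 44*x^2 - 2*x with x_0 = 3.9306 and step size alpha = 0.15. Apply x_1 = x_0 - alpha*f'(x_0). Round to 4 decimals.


We compute the gradient at x_0 and apply the update.
f'(x) = 88*x - 2
f'(3.9306) = 88*3.9306 - 2 = 343.8928
x_1 = 3.9306 - 0.15*343.8928 = -47.6533


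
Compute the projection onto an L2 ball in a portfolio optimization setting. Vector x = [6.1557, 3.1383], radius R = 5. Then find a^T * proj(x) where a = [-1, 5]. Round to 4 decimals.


Step 1: Compute ||x|| (intermediates to 6 decimals).
||x|| = sqrt(6.1557^2 + 3.1383^2) = 6.909527
Step 2: Project.
Since ||x|| > R, scale = R/||x|| = 5/6.909527 = 0.723639, proj(x) = scale * x
proj(x) = [4.454505, 2.270996]
Step 3: Dot product.
a^T * proj(x) = -1*4.454505 + 5*2.270996 = 6.9005


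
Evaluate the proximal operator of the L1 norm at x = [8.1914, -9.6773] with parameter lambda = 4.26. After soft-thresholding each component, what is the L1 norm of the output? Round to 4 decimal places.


Soft-thresholding with lambda = 4.26:
prox(8.1914) = sign(8.1914)*max(|8.1914| - 4.26, 0) = 3.9314
prox(-9.6773) = sign(-9.6773)*max(|-9.6773| - 4.26, 0) = -5.4173
prox(x) = [3.9314, -5.4173]
||prox(x)||_1 = 3.9314 + 5.4173 = 9.3487


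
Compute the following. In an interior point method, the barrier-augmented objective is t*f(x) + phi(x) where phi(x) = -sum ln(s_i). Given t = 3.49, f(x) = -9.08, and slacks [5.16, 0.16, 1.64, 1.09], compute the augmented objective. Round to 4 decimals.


Step 1: Compute log-barrier.
ln values: [1.6409, -1.8326, 0.4947, 0.0862]
phi = -(1.6409 - 1.8326 + 0.4947 + 0.0862) = -0.3892
Step 2: Compute augmented objective.
t*f(x) = 3.49*-9.08 = -31.6892
Total = -31.6892 - 0.3892 = -32.0784


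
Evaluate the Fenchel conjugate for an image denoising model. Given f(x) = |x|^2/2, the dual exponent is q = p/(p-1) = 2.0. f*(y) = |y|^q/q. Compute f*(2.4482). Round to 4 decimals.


The conjugate exponent q satisfies 1/p + 1/q = 1.
p = 2, so q = 2/(2 - 1) = 2.0
|y|^q = 2.4482^2.0 = 5.9937
f*(2.4482) = 5.9937 / 2.0 = 2.9968


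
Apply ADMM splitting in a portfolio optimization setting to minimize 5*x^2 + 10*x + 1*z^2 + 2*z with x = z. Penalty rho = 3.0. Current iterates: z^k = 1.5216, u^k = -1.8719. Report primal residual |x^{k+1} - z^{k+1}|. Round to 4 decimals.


ADMM iteration with rho = 3.0, z^k = 1.5216, u^k = -1.8719
Step 1: x-update.
Minimize 5*x^2 + 10*x + (3.0/2)*(x - 1.5216 - 1.8719)^2
FOC: (2*5 + 3.0)*x = -10 + 3.0*(1.5216 + 1.8719)
x^{k+1} = 0.0139
Step 2: z-update.
Minimize 1*z^2 + 2*z + (3.0/2)*(0.0139 - z - 1.8719)^2
FOC: (2*1 + 3.0)*z = -2 + 3.0*(0.0139 - 1.8719)
z^{k+1} = -1.5148
Step 3: u-update.
u^{k+1} = -1.8719 + 0.0139 + 1.5148 = -0.3432
Step 4: Primal residual = |0.0139 + 1.5148| = 1.5287


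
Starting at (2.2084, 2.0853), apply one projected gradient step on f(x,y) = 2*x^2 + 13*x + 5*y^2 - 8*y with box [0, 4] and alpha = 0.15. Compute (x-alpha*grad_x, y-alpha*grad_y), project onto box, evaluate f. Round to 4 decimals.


Step 1: Compute gradient at (2.2084, 2.0853).
grad_x = 2*2*2.2084 + 13 = 21.8336
grad_y = 2*5*2.0853 - 8 = 12.853
Step 2: Gradient step.
x_raw = 2.2084 - 0.15*21.8336 = -1.0666
y_raw = 2.0853 - 0.15*12.853 = 0.1574
Step 3: Project onto [0, 4].
x_proj = clip(-1.0666) = 0.0
y_proj = clip(0.1574) = 0.1574
Step 4: Evaluate f.
f(0.0, 0.1574) = -1.135


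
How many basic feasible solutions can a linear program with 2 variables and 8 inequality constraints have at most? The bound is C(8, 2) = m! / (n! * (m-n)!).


Each vertex corresponds to some choice of n active constraints out of m, so the number of vertices is at most C(m, n) = m! / (n!(m-n)!).
m = 8, n = 2
Numerator: 8 * 7
Denominator: 2! = 2
C(8, 2) = 28


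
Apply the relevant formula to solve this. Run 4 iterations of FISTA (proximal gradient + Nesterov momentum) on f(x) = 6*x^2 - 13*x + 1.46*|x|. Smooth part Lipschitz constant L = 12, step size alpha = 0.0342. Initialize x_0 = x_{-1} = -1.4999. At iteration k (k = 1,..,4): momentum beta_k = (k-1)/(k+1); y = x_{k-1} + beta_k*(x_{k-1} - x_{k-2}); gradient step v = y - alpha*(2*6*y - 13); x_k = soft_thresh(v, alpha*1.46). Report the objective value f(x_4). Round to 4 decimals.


FISTA on f(x) = 6*x^2 - 13*x + 1.46*|x|
L = 12, alpha = 0.0342
Iteration 1: beta = 0.0, y = -1.4999 + 0.0*(-1.4999 + 1.4999) = -1.4999
  grad(y) = -30.9988, v = y - alpha*grad = -0.4397
  prox(v) = soft_thresh(-0.4397, 0.0499) = -0.3898
Iteration 2: beta = 0.3333, y = -0.3898 + 0.3333*(-0.3898 + 1.4999) = -0.0198
  grad(y) = -13.2373, v = y - alpha*grad = 0.4329
  prox(v) = soft_thresh(0.4329, 0.0499) = 0.383
Iteration 3: beta = 0.5, y = 0.383 + 0.5*(0.383 + 0.3898) = 0.7694
  grad(y) = -3.767, v = y - alpha*grad = 0.8982
  prox(v) = soft_thresh(0.8982, 0.0499) = 0.8483
Iteration 4: beta = 0.6, y = 0.8483 + 0.6*(0.8483 - 0.383) = 1.1275
  grad(y) = 0.53, v = y - alpha*grad = 1.1094
  prox(v) = soft_thresh(1.1094, 0.0499) = 1.0594
f(x_4) = 6*1.0594^2 - 13*1.0594 + 1.46*|1.0594| = -5.4915


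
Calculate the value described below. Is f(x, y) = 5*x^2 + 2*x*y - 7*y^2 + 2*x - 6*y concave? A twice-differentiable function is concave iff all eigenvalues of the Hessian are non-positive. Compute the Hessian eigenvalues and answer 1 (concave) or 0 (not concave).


The Hessian of f(x,y) = 5*x^2 + 2*x*y - 7*y^2 + 2*x - 6*y is:
H = [[10, 2], [2, -14]]
Trace = 10 - 14 = -4
Determinant = 10*-14 - (2)^2 = -144
Discriminant = (-4)^2 - 4*-144 = 592.0
Eigenvalues: lambda_1 = -14.1655, lambda_2 = 10.1655
The function is not concave.

0


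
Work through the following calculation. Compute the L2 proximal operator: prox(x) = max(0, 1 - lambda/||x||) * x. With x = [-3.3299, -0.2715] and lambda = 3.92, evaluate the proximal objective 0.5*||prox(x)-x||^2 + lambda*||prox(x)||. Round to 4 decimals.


Step 1: Compute ||x||.
||x|| = 3.3409
Step 2: Compute scaling factor.
scale = max(0, 1 - 3.92/3.3409) = 0.0
Step 3: prox(x) = [-0.0, -0.0]
||prox(x)|| = 0.0
Step 4: Proximal objective.
0.5*||prox-x||^2 = 5.581
lambda*||prox|| = 0.0
Total = 5.581


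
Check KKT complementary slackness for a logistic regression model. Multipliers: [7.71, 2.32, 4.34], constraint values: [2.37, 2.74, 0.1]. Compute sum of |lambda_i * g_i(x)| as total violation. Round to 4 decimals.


KKT complementary slackness check:
lambda_1 * g_1 = 7.71 * 2.37 = 18.2727
lambda_2 * g_2 = 2.32 * 2.74 = 6.3568
lambda_3 * g_3 = 4.34 * 0.1 = 0.434
Total violation = 18.2727 + 6.3568 + 0.434 = 25.0635


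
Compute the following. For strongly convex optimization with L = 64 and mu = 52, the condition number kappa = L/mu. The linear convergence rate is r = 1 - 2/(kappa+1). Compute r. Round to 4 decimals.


Step 1: Compute the condition number.
kappa = L/mu = 64/52 = 1.2308
Step 2: Compute the convergence rate.
r = 1 - 2/(kappa + 1) = 1 - 2*mu/(L + mu) = (L - mu)/(L + mu) = 12/116 = 0.1034


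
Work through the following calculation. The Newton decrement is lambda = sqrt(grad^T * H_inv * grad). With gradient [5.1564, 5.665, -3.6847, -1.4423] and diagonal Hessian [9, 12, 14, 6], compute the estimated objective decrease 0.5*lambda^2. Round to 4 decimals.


Step 1: H is diagonal, so H^(-1) * g = [0.5729, 0.4721, -0.2632, -0.2404].
Step 2: g^T H^(-1) g = sum_i g_i^2 / H_ii
  = (5.1564)^2/9 + (5.665)^2/12 + (-3.6847)^2/14 + (-1.4423)^2/6
  = 2.9543 + 2.6744 + 0.9698 + 0.3467 = 6.9451
Step 3: Objective decrease = 0.5 * g^T H^(-1) g = 3.4726


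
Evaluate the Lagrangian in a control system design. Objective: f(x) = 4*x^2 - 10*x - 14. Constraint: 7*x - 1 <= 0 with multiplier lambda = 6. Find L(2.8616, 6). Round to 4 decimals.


Step 1: Evaluate f(x).
f(2.8616) = 4*2.8616^2 - 10*2.8616 - 14 = -9.861
Step 2: Evaluate g(x).
g(2.8616) = 7*2.8616 - 1 = 19.0312
Step 3: Compute Lagrangian.
L = -9.861 + 6*19.0312 = 104.3262


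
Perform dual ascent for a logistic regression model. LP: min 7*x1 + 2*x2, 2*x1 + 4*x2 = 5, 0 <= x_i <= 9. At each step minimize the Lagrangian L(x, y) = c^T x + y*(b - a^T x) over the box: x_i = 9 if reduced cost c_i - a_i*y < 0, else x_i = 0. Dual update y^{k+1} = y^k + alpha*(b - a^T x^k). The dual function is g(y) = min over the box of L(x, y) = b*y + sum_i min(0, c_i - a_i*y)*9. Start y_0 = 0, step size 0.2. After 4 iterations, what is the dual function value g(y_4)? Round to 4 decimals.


Dual ascent for LP: min 7*x1 + 2*x2, 2*x1 + 4*x2 = 5, 0 <= x_i <= 9
Step 1: y^k = 0.0, reduced costs: (7.0, 2.0)
  x^k = (0.0, 0.0), subgradient = b - a^T x = 5.0
  y^{k+1} = 0.0 + 0.2*5.0 = 1.0
Step 2: y^k = 1.0, reduced costs: (5.0, -2.0)
  x^k = (0.0, 9.0), subgradient = b - a^T x = -31.0
  y^{k+1} = 1.0 + 0.2*-31.0 = -5.2
Step 3: y^k = -5.2, reduced costs: (17.4, 22.8)
  x^k = (0.0, 0.0), subgradient = b - a^T x = 5.0
  y^{k+1} = -5.2 + 0.2*5.0 = -4.2
Step 4: y^k = -4.2, reduced costs: (15.4, 18.8)
  x^k = (0.0, 0.0), subgradient = b - a^T x = 5.0
  y^{k+1} = -4.2 + 0.2*5.0 = -3.2
Dual objective at y_4 = -3.2: reduced costs (13.4, 14.8), box minimizer x = (0.0, 0.0)
g(y_4) = b*y + (c1 - a1*y)*x1 + (c2 - a2*y)*x2 = 5*(-3.2) + 13.4*0.0 + 14.8*0.0 = -16.0 + 0.0 + 0.0 = -16.0


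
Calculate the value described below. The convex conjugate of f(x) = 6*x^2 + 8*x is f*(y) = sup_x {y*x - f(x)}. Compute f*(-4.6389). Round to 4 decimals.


f*(y) = sup_x {y*x - a*x^2 - b*x} = sup_x {(y-b)*x - a*x^2}
FOC: (y - b) - 2a*x = 0 => x* = (y - b)/(2a)
x* = (-4.6389 - 8)/(2*6) = -1.0532
f*(-4.6389) = (y-b)^2/(4a) = (-4.6389 - 8)^2/(4*6)
= 159.7418/24 = 6.6559


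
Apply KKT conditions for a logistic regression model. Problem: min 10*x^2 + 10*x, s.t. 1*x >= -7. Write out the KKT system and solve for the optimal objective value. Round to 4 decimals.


Step 1: Try lambda = 0 (constraint inactive).
Stationarity: 2*10*x + 10 = 0
x* = -10/(2*10) = -0.5
Check constraint: 1*-0.5 = -0.5 >= -7 -- satisfied.
Step 2: Compute optimal value.
f(x*) = 10*(-0.5)^2 + 10*(-0.5) = -2.5


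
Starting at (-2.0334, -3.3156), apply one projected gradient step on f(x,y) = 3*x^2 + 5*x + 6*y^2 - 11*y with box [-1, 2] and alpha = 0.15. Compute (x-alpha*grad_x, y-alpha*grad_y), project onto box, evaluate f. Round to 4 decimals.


Step 1: Compute gradient at (-2.0334, -3.3156).
grad_x = 2*3*-2.0334 + 5 = -7.2004
grad_y = 2*6*-3.3156 - 11 = -50.7872
Step 2: Gradient step.
x_raw = -2.0334 - 0.15*-7.2004 = -0.9533
y_raw = -3.3156 - 0.15*-50.7872 = 4.3025
Step 3: Project onto [-1, 2].
x_proj = clip(-0.9533) = -0.9533
y_proj = clip(4.3025) = 2.0
Step 4: Evaluate f.
f(-0.9533, 2.0) = -0.0401


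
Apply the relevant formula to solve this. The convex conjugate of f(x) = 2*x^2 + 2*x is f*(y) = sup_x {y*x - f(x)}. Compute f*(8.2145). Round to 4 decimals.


f*(y) = sup_x {y*x - a*x^2 - b*x} = sup_x {(y-b)*x - a*x^2}
FOC: (y - b) - 2a*x = 0 => x* = (y - b)/(2a)
x* = (8.2145 - 2)/(2*2) = 1.5536
f*(8.2145) = (y-b)^2/(4a) = (8.2145 - 2)^2/(4*2)
= 38.62/8 = 4.8275


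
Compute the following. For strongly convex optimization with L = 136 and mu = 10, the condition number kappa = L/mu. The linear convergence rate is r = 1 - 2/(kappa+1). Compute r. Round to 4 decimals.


Step 1: Compute the condition number.
kappa = L/mu = 136/10 = 13.6
Step 2: Compute the convergence rate.
r = 1 - 2/(kappa + 1) = 1 - 2*mu/(L + mu) = (L - mu)/(L + mu) = 126/146 = 0.863


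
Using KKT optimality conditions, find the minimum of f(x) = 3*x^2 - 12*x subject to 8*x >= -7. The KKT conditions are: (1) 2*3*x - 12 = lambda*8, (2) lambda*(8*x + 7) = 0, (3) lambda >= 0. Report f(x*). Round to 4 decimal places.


Step 1: Try lambda = 0 (constraint inactive).
Stationarity: 2*3*x - 12 = 0
x* = 12/(2*3) = 2.0
Check constraint: 8*2.0 = 16.0 >= -7 -- satisfied.
Step 2: Compute optimal value.
f(x*) = 3*2.0^2 - 12*2.0 = -12.0


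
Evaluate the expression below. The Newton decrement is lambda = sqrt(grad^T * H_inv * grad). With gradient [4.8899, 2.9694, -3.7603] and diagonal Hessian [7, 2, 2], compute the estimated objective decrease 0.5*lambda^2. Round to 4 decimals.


Step 1: H is diagonal, so H^(-1) * g = [0.6986, 1.4847, -1.8802].
Step 2: g^T H^(-1) g = sum_i g_i^2 / H_ii
  = (4.8899)^2/7 + (2.9694)^2/2 + (-3.7603)^2/2
  = 3.4159 + 4.4087 + 7.0699 = 14.8945
Step 3: Objective decrease = 0.5 * g^T H^(-1) g = 7.4472


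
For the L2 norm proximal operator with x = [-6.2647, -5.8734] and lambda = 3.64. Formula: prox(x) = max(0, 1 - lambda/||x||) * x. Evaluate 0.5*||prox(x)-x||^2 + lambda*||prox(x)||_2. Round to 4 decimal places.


Step 1: Compute ||x||.
||x|| = 8.5874
Step 2: Compute scaling factor.
scale = max(0, 1 - 3.64/8.5874) = 0.5761
Step 3: prox(x) = [-3.6092, -3.3838]
||prox(x)|| = 4.9474
Step 4: Proximal objective.
0.5*||prox-x||^2 = 6.6248
lambda*||prox|| = 18.0085
Total = 24.6333


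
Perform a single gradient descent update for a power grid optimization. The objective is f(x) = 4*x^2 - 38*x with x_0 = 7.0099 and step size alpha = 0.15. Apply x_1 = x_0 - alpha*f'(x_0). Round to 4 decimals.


We compute the gradient at x_0 and apply the update.
f'(x) = 8*x - 38
f'(7.0099) = 8*7.0099 - 38 = 18.0792
x_1 = 7.0099 - 0.15*18.0792 = 4.298


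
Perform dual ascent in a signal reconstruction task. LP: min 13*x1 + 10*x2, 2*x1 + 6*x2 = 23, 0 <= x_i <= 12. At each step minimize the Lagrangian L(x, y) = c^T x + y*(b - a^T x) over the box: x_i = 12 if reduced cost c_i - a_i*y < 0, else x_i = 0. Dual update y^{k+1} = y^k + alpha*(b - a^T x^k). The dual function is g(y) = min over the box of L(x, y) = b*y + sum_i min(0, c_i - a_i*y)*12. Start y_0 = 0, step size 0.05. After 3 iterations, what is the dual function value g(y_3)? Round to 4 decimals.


Dual ascent for LP: min 13*x1 + 10*x2, 2*x1 + 6*x2 = 23, 0 <= x_i <= 12
Step 1: y^k = 0.0, reduced costs: (13.0, 10.0)
  x^k = (0.0, 0.0), subgradient = b - a^T x = 23.0
  y^{k+1} = 0.0 + 0.05*23.0 = 1.15
Step 2: y^k = 1.15, reduced costs: (10.7, 3.1)
  x^k = (0.0, 0.0), subgradient = b - a^T x = 23.0
  y^{k+1} = 1.15 + 0.05*23.0 = 2.3
Step 3: y^k = 2.3, reduced costs: (8.4, -3.8)
  x^k = (0.0, 12.0), subgradient = b - a^T x = -49.0
  y^{k+1} = 2.3 + 0.05*-49.0 = -0.15
Dual objective at y_3 = -0.15: reduced costs (13.3, 10.9), box minimizer x = (0.0, 0.0)
g(y_3) = b*y + (c1 - a1*y)*x1 + (c2 - a2*y)*x2 = 23*(-0.15) + 13.3*0.0 + 10.9*0.0 = -3.45 + 0.0 + 0.0 = -3.45


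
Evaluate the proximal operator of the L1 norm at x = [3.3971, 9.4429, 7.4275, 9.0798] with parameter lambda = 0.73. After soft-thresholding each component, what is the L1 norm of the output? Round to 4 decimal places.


Soft-thresholding with lambda = 0.73:
prox(3.3971) = sign(3.3971)*max(|3.3971| - 0.73, 0) = 2.6671
prox(9.4429) = sign(9.4429)*max(|9.4429| - 0.73, 0) = 8.7129
prox(7.4275) = sign(7.4275)*max(|7.4275| - 0.73, 0) = 6.6975
prox(9.0798) = sign(9.0798)*max(|9.0798| - 0.73, 0) = 8.3498
prox(x) = [2.6671, 8.7129, 6.6975, 8.3498]
||prox(x)||_1 = 2.6671 + 8.7129 + 6.6975 + 8.3498 = 26.4273


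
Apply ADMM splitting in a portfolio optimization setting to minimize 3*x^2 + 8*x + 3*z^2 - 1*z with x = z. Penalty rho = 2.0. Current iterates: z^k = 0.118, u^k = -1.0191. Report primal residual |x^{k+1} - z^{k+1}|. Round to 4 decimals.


ADMM iteration with rho = 2.0, z^k = 0.118, u^k = -1.0191
Step 1: x-update.
Minimize 3*x^2 + 8*x + (2.0/2)*(x - 0.118 - 1.0191)^2
FOC: (2*3 + 2.0)*x = -8 + 2.0*(0.118 + 1.0191)
x^{k+1} = -0.7157
Step 2: z-update.
Minimize 3*z^2 - 1*z + (2.0/2)*(-0.7157 - z - 1.0191)^2
FOC: (2*3 + 2.0)*z = 1 + 2.0*(-0.7157 - 1.0191)
z^{k+1} = -0.3087
Step 3: u-update.
u^{k+1} = -1.0191 - 0.7157 + 0.3087 = -1.4261
Step 4: Primal residual = |-0.7157 + 0.3087| = 0.407


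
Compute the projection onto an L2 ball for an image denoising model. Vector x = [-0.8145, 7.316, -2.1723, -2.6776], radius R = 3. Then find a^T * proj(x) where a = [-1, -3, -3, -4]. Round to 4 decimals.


Step 1: Compute ||x|| (intermediates to 6 decimals).
||x|| = sqrt((-0.8145)^2 + 7.316^2 + (-2.1723)^2 + (-2.6776)^2) = 8.128696
Step 2: Project.
Since ||x|| > R, scale = R/||x|| = 3/8.128696 = 0.369063, proj(x) = scale * x
proj(x) = [-0.300602, 2.700065, -0.801716, -0.988203]
Step 3: Dot product.
a^T * proj(x) = -1*(-0.300602) - 3*2.700065 - 3*(-0.801716) - 4*(-0.988203) = -1.4416


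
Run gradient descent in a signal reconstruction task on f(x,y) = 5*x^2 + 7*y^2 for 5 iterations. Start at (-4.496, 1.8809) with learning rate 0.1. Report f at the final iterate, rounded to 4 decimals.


Gradient descent on f(x,y) = 5*x^2 + 7*y^2.
Starting point: (-4.496, 1.8809), alpha = 0.1
Step 1: grad_x = 2*5*-4.496 = -44.96, grad_y = 2*7*1.8809 = 26.3326
  x_1 = -4.496 - 0.1*-44.96 = 0.0
  y_1 = 1.8809 - 0.1*26.3326 = -0.7524
Step 2: grad_x = 2*5*0.0 = 0.0, grad_y = 2*7*-0.7524 = -10.533
  x_2 = 0.0 - 0.1*0.0 = 0.0
  y_2 = -0.7524 - 0.1*-10.533 = 0.3009
Step 3: grad_x = 2*5*0.0 = 0.0, grad_y = 2*7*0.3009 = 4.2132
  x_3 = 0.0 - 0.1*0.0 = 0.0
  y_3 = 0.3009 - 0.1*4.2132 = -0.1204
Step 4: grad_x = 2*5*0.0 = 0.0, grad_y = 2*7*-0.1204 = -1.6853
  x_4 = 0.0 - 0.1*0.0 = 0.0
  y_4 = -0.1204 - 0.1*-1.6853 = 0.0482
Step 5: grad_x = 2*5*0.0 = 0.0, grad_y = 2*7*0.0482 = 0.6741
  x_5 = 0.0 - 0.1*0.0 = 0.0
  y_5 = 0.0482 - 0.1*0.6741 = -0.0193
f(0.0, -0.0193) = 5*0.0^2 + 7*(-0.0193)^2 = 0.0026


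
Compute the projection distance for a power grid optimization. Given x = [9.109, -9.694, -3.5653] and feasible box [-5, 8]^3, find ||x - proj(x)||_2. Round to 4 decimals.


Project each component onto [-5, 8].
clip(9.109) = 8.0, clip(-9.694) = -5.0, clip(-3.5653) = -3.5653
Projection = [8.0, -5.0, -3.5653]
Squared diffs: [1.2299, 22.0336, 0.0]
Distance = sqrt(23.2635) = 4.8232


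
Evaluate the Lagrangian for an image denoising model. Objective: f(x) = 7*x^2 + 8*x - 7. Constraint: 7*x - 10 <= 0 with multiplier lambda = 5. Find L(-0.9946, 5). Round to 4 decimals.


Step 1: Evaluate f(x).
f(-0.9946) = 7*(-0.9946)^2 + 8*(-0.9946) - 7 = -8.0322
Step 2: Evaluate g(x).
g(-0.9946) = 7*-0.9946 - 10 = -16.9622
Step 3: Compute Lagrangian.
L = -8.0322 + 5*-16.9622 = -92.8432


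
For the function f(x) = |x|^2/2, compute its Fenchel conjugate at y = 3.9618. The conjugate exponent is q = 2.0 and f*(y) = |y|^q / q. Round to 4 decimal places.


The conjugate exponent q satisfies 1/p + 1/q = 1.
p = 2, so q = 2/(2 - 1) = 2.0
|y|^q = 3.9618^2.0 = 15.6959
f*(3.9618) = 15.6959 / 2.0 = 7.8479


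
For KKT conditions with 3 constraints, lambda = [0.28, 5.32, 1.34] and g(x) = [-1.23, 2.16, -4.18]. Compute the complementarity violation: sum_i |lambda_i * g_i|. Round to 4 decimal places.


KKT complementary slackness check:
lambda_1 * g_1 = 0.28 * -1.23 = -0.3444
lambda_2 * g_2 = 5.32 * 2.16 = 11.4912
lambda_3 * g_3 = 1.34 * -4.18 = -5.6012
Total violation = 0.3444 + 11.4912 + 5.6012 = 17.4368


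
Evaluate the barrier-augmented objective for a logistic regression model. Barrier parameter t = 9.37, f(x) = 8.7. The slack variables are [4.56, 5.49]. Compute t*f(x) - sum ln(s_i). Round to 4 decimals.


Step 1: Compute log-barrier.
ln values: [1.5173, 1.7029]
phi = -(1.5173 + 1.7029) = -3.2203
Step 2: Compute augmented objective.
t*f(x) = 9.37*8.7 = 81.519
Total = 81.519 - 3.2203 = 78.2987


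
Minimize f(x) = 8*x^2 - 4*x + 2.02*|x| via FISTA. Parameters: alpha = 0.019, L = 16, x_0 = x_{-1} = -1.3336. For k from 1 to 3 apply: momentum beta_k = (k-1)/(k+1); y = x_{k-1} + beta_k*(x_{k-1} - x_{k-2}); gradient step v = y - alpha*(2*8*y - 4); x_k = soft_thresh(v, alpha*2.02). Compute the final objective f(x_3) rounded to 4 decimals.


FISTA on f(x) = 8*x^2 - 4*x + 2.02*|x|
L = 16, alpha = 0.019
Iteration 1: beta = 0.0, y = -1.3336 + 0.0*(-1.3336 + 1.3336) = -1.3336
  grad(y) = -25.3376, v = y - alpha*grad = -0.8522
  prox(v) = soft_thresh(-0.8522, 0.0384) = -0.8138
Iteration 2: beta = 0.3333, y = -0.8138 + 0.3333*(-0.8138 + 1.3336) = -0.6405
  grad(y) = -14.2487, v = y - alpha*grad = -0.3698
  prox(v) = soft_thresh(-0.3698, 0.0384) = -0.3314
Iteration 3: beta = 0.5, y = -0.3314 + 0.5*(-0.3314 + 0.8138) = -0.0903
  grad(y) = -5.444, v = y - alpha*grad = 0.0132
  prox(v) = soft_thresh(0.0132, 0.0384) = 0.0
f(x_3) = 8*0.0^2 - 4*0.0 + 2.02*|0.0| = 0.0


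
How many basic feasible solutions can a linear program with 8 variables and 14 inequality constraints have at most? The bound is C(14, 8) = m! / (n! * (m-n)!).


Each vertex corresponds to some choice of n active constraints out of m, so the number of vertices is at most C(m, n) = m! / (n!(m-n)!).
m = 14, n = 8
Numerator: 14 * 13 * 12 * 11 * 10 * 9 * 8 * 7
Denominator: 8! = 40320
C(14, 8) = 3003


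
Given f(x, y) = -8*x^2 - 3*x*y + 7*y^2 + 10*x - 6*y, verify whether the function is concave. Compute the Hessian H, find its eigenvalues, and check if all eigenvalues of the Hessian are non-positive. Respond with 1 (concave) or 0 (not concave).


The Hessian of f(x,y) = -8*x^2 - 3*x*y + 7*y^2 + 10*x - 6*y is:
H = [[-16, -3], [-3, 14]]
Trace = -16 + 14 = -2
Determinant = -16*14 - (-3)^2 = -233
Discriminant = (-2)^2 - 4*-233 = 936.0
Eigenvalues: lambda_1 = -16.2971, lambda_2 = 14.2971
The function is not concave.

0


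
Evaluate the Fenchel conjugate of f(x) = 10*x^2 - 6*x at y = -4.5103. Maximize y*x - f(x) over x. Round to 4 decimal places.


f*(y) = sup_x {y*x - a*x^2 - b*x} = sup_x {(y-b)*x - a*x^2}
FOC: (y - b) - 2a*x = 0 => x* = (y - b)/(2a)
x* = (-4.5103 + 6)/(2*10) = 0.0745
f*(-4.5103) = (y-b)^2/(4a) = (-4.5103 + 6)^2/(4*10)
= 2.2192/40 = 0.0555


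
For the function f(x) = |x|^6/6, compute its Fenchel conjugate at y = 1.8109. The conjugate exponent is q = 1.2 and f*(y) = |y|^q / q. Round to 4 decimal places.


The conjugate exponent q satisfies 1/p + 1/q = 1.
p = 6, so q = 6/(6 - 1) = 1.2
|y|^q = 1.8109^1.2 = 2.0393
f*(1.8109) = 2.0393 / 1.2 = 1.6994


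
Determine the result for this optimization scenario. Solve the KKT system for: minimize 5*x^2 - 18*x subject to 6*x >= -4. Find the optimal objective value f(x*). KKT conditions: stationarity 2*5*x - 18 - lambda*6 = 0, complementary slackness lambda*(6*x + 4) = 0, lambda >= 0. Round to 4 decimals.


Step 1: Try lambda = 0 (constraint inactive).
Stationarity: 2*5*x - 18 = 0
x* = 18/(2*5) = 1.8
Check constraint: 6*1.8 = 10.8 >= -4 -- satisfied.
Step 2: Compute optimal value.
f(x*) = 5*1.8^2 - 18*1.8 = -16.2


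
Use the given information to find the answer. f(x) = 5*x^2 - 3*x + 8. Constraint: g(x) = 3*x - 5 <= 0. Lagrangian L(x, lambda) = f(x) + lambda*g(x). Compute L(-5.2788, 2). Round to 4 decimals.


Step 1: Evaluate f(x).
f(-5.2788) = 5*(-5.2788)^2 - 3*(-5.2788) + 8 = 163.165
Step 2: Evaluate g(x).
g(-5.2788) = 3*-5.2788 - 5 = -20.8364
Step 3: Compute Lagrangian.
L = 163.165 + 2*-20.8364 = 121.4922


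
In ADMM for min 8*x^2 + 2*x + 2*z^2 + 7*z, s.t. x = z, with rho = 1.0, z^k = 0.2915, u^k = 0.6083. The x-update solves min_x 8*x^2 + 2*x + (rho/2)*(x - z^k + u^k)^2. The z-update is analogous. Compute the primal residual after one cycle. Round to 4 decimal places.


ADMM iteration with rho = 1.0, z^k = 0.2915, u^k = 0.6083
Step 1: x-update.
Minimize 8*x^2 + 2*x + (1.0/2)*(x - 0.2915 + 0.6083)^2
FOC: (2*8 + 1.0)*x = -2 + 1.0*(0.2915 - 0.6083)
x^{k+1} = -0.1363
Step 2: z-update.
Minimize 2*z^2 + 7*z + (1.0/2)*(-0.1363 - z + 0.6083)^2
FOC: (2*2 + 1.0)*z = -7 + 1.0*(-0.1363 + 0.6083)
z^{k+1} = -1.3056
Step 3: u-update.
u^{k+1} = 0.6083 - 0.1363 + 1.3056 = 1.7776
Step 4: Primal residual = |-0.1363 + 1.3056| = 1.1693


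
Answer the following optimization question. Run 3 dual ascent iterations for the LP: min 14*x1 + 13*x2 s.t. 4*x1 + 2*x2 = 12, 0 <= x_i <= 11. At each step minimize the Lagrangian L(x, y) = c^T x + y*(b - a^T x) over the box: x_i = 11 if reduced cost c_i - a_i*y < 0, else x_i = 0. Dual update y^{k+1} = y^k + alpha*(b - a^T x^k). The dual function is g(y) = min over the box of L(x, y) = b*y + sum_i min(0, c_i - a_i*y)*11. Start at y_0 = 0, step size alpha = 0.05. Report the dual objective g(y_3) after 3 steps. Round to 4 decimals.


Dual ascent for LP: min 14*x1 + 13*x2, 4*x1 + 2*x2 = 12, 0 <= x_i <= 11
Step 1: y^k = 0.0, reduced costs: (14.0, 13.0)
  x^k = (0.0, 0.0), subgradient = b - a^T x = 12.0
  y^{k+1} = 0.0 + 0.05*12.0 = 0.6
Step 2: y^k = 0.6, reduced costs: (11.6, 11.8)
  x^k = (0.0, 0.0), subgradient = b - a^T x = 12.0
  y^{k+1} = 0.6 + 0.05*12.0 = 1.2
Step 3: y^k = 1.2, reduced costs: (9.2, 10.6)
  x^k = (0.0, 0.0), subgradient = b - a^T x = 12.0
  y^{k+1} = 1.2 + 0.05*12.0 = 1.8
Dual objective at y_3 = 1.8: reduced costs (6.8, 9.4), box minimizer x = (0.0, 0.0)
g(y_3) = b*y + (c1 - a1*y)*x1 + (c2 - a2*y)*x2 = 12*1.8 + 6.8*0.0 + 9.4*0.0 = 21.6 + 0.0 + 0.0 = 21.6


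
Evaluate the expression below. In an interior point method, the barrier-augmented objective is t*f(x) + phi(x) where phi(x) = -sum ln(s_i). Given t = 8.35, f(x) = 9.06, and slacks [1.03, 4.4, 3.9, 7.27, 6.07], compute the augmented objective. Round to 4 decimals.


Step 1: Compute log-barrier.
ln values: [0.0296, 1.4816, 1.361, 1.9838, 1.8034]
phi = -(0.0296 + 1.4816 + 1.361 + 1.9838 + 1.8034) = -6.6593
Step 2: Compute augmented objective.
t*f(x) = 8.35*9.06 = 75.651
Total = 75.651 - 6.6593 = 68.9917


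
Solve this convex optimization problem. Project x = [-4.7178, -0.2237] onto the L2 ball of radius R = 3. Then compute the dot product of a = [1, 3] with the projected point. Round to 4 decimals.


Step 1: Compute ||x|| (intermediates to 6 decimals).
||x|| = sqrt((-4.7178)^2 + (-0.2237)^2) = 4.723101
Step 2: Project.
Since ||x|| > R, scale = R/||x|| = 3/4.723101 = 0.635176, proj(x) = scale * x
proj(x) = [-2.996633, -0.142089]
Step 3: Dot product.
a^T * proj(x) = 1*(-2.996633) + 3*(-0.142089) = -3.4229


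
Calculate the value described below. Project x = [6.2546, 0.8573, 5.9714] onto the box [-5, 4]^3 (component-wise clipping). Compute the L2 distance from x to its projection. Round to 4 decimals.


Project each component onto [-5, 4].
clip(6.2546) = 4.0, clip(0.8573) = 0.8573, clip(5.9714) = 4.0
Projection = [4.0, 0.8573, 4.0]
Squared diffs: [5.0832, 0.0, 3.8864]
Distance = sqrt(8.9696) = 2.9949


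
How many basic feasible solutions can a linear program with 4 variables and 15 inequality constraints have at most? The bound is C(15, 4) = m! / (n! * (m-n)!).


Each vertex corresponds to some choice of n active constraints out of m, so the number of vertices is at most C(m, n) = m! / (n!(m-n)!).
m = 15, n = 4
Numerator: 15 * 14 * 13 * 12
Denominator: 4! = 24
C(15, 4) = 1365


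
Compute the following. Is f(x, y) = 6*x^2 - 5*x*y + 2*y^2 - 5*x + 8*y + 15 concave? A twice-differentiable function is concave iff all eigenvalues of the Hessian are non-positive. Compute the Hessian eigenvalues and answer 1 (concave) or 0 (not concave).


The Hessian of f(x,y) = 6*x^2 - 5*x*y + 2*y^2 - 5*x + 8*y + 15 is:
H = [[12, -5], [-5, 4]]
Trace = 12 + 4 = 16
Determinant = 12*4 - (-5)^2 = 23
Discriminant = (16)^2 - 4*23 = 164.0
Eigenvalues: lambda_1 = 1.5969, lambda_2 = 14.4031
The function is not concave.

0


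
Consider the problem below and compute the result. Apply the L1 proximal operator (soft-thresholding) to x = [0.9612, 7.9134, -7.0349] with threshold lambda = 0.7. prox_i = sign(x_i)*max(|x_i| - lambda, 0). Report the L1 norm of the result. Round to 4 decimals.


Soft-thresholding with lambda = 0.7:
prox(0.9612) = sign(0.9612)*max(|0.9612| - 0.7, 0) = 0.2612
prox(7.9134) = sign(7.9134)*max(|7.9134| - 0.7, 0) = 7.2134
prox(-7.0349) = sign(-7.0349)*max(|-7.0349| - 0.7, 0) = -6.3349
prox(x) = [0.2612, 7.2134, -6.3349]
||prox(x)||_1 = 0.2612 + 7.2134 + 6.3349 = 13.8095


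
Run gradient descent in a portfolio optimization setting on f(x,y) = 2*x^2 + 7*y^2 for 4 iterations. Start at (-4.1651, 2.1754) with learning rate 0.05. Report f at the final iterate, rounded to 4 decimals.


Gradient descent on f(x,y) = 2*x^2 + 7*y^2.
Starting point: (-4.1651, 2.1754), alpha = 0.05
Step 1: grad_x = 2*2*-4.1651 = -16.6604, grad_y = 2*7*2.1754 = 30.4556
  x_1 = -4.1651 - 0.05*-16.6604 = -3.3321
  y_1 = 2.1754 - 0.05*30.4556 = 0.6526
Step 2: grad_x = 2*2*-3.3321 = -13.3283, grad_y = 2*7*0.6526 = 9.1367
  x_2 = -3.3321 - 0.05*-13.3283 = -2.6657
  y_2 = 0.6526 - 0.05*9.1367 = 0.1958
Step 3: grad_x = 2*2*-2.6657 = -10.6627, grad_y = 2*7*0.1958 = 2.741
  x_3 = -2.6657 - 0.05*-10.6627 = -2.1325
  y_3 = 0.1958 - 0.05*2.741 = 0.0587
Step 4: grad_x = 2*2*-2.1325 = -8.5301, grad_y = 2*7*0.0587 = 0.8223
  x_4 = -2.1325 - 0.05*-8.5301 = -1.706
  y_4 = 0.0587 - 0.05*0.8223 = 0.0176
f(-1.706, 0.0176) = 2*(-1.706)^2 + 7*0.0176^2 = 5.8232
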